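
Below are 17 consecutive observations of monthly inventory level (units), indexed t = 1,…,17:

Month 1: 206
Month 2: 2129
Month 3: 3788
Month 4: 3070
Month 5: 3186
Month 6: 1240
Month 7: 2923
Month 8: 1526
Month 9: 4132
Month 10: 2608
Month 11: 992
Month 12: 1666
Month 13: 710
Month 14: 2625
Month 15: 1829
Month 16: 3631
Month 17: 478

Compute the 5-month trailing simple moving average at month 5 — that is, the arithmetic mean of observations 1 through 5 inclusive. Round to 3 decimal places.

2475.800

Sum of periods 1–5: 206 + 2129 + 3788 + 3070 + 3186 = 12379
Divide by 5: 12379 / 5 = 2475.800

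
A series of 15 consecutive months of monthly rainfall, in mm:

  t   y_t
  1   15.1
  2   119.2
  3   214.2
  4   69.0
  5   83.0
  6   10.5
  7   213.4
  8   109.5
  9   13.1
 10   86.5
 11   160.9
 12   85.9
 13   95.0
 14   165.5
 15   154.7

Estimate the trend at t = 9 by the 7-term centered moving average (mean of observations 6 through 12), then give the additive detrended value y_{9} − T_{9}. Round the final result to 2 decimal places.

Trend T_9 = (10.5 + 213.4 + 109.5 + 13.1 + 86.5 + 160.9 + 85.9) / 7 = 679.8/7 = 97.1143
Detrended value: 13.1 − 97.1143 = -84.01

-84.01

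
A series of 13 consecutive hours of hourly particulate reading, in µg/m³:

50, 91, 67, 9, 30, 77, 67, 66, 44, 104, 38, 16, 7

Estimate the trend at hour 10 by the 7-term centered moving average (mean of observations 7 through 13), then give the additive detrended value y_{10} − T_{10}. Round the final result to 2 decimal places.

55.14

Trend T_10 = (67 + 66 + 44 + 104 + 38 + 16 + 7) / 7 = 342/7 = 48.8571
Detrended value: 104 − 48.8571 = 55.14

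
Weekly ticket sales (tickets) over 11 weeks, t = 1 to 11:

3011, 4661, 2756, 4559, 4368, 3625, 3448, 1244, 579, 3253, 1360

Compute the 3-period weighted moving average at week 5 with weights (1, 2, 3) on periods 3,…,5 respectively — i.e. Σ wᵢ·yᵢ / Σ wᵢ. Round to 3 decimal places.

4163.000

Weighted sum: 1·2756 + 2·4559 + 3·4368 = 2756 + 9118 + 13104 = 24978
Weight total: 1 + 2 + 3 = 6
WMA = 24978 / 6 = 4163.000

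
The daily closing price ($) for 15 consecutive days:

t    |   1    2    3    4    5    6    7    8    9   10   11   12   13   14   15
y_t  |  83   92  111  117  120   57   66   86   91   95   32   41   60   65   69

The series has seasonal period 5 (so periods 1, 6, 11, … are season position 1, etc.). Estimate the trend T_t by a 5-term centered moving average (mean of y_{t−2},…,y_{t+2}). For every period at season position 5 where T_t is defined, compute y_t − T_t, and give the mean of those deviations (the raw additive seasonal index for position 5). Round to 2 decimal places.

Season position 5 occurs at t = 5, 10 (where T_t is defined).
t=5: T_5 = 94.2000; y_5 − T_5 = 120 − 94.2000 = 25.8000
t=10: T_10 = 69.0000; y_10 − T_10 = 95 − 69.0000 = 26.0000
Mean deviation: (25.8000 + 26.0000) / 2 = 25.90

25.90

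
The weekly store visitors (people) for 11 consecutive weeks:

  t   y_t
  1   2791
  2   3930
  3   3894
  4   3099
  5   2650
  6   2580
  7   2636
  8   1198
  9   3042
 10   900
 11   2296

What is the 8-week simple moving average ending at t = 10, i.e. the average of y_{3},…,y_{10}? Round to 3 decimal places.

2499.875

Sum of periods 3–10: 3894 + 3099 + 2650 + 2580 + 2636 + 1198 + 3042 + 900 = 19999
Divide by 8: 19999 / 8 = 2499.875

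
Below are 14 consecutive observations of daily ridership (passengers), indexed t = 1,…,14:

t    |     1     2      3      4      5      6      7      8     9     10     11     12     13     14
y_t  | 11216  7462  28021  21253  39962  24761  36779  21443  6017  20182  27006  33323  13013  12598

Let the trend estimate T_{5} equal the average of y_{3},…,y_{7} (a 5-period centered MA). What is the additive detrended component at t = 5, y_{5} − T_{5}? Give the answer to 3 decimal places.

9806.800

Trend T_5 = (28021 + 21253 + 39962 + 24761 + 36779) / 5 = 150776/5 = 30155.20000
Detrended value: 39962 − 30155.20000 = 9806.800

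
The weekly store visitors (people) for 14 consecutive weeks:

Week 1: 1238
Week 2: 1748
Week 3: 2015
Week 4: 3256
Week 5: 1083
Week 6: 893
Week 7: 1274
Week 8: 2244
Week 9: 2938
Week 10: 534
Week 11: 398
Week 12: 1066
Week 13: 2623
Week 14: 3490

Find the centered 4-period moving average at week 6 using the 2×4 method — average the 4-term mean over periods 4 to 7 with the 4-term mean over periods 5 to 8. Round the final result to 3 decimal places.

1500.000

Sum over 4–7: 3256 + 1083 + 893 + 1274 = 6506
Sum over 5–8: 1083 + 893 + 1274 + 2244 = 5494
CMA at t=6 = (6506 + 5494) / (2·4) = 12000 / 8 = 1500.000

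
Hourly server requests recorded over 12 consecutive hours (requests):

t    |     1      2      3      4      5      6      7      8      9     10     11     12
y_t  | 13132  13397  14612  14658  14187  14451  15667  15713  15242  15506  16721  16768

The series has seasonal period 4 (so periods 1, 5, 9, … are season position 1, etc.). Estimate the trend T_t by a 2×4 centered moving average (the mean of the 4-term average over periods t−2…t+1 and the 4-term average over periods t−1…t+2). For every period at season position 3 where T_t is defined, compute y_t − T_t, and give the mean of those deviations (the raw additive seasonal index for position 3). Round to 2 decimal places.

530.50

Season position 3 occurs at t = 3, 7 (where T_t is defined).
t=3: T_3 = 14081.6250; y_3 − T_3 = 14612 − 14081.6250 = 530.3750
t=7: T_7 = 15136.3750; y_7 − T_7 = 15667 − 15136.3750 = 530.6250
Mean deviation: (530.3750 + 530.6250) / 2 = 530.50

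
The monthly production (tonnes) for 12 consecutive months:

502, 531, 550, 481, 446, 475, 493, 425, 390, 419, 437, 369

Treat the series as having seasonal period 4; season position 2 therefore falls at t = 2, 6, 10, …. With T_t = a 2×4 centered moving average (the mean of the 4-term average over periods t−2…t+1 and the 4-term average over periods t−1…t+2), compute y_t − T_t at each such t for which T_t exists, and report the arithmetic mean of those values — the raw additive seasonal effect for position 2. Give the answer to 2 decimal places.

8.25

Season position 2 occurs at t = 6, 10 (where T_t is defined).
t=6: T_6 = 466.7500; y_6 − T_6 = 475 − 466.7500 = 8.2500
t=10: T_10 = 410.7500; y_10 − T_10 = 419 − 410.7500 = 8.2500
Mean deviation: (8.2500 + 8.2500) / 2 = 8.25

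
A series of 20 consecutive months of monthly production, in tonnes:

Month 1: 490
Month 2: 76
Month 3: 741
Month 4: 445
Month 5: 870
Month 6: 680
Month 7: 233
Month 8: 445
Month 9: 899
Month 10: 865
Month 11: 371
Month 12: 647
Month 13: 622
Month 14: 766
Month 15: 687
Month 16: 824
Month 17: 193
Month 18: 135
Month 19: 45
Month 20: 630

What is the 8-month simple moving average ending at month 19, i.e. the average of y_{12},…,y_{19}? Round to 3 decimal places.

Sum of periods 12–19: 647 + 622 + 766 + 687 + 824 + 193 + 135 + 45 = 3919
Divide by 8: 3919 / 8 = 489.875

489.875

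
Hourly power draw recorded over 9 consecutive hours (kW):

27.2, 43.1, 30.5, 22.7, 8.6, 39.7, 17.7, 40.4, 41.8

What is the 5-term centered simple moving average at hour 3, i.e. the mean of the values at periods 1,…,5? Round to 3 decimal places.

26.420

Sum of periods 1–5: 27.2 + 43.1 + 30.5 + 22.7 + 8.6 = 132.1
Divide by 5: 132.1 / 5 = 26.420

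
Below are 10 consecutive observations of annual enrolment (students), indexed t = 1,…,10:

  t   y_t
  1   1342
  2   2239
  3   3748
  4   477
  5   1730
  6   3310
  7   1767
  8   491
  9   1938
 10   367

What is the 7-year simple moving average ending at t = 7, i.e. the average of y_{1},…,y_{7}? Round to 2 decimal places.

Sum of periods 1–7: 1342 + 2239 + 3748 + 477 + 1730 + 3310 + 1767 = 14613
Divide by 7: 14613 / 7 = 2087.57

2087.57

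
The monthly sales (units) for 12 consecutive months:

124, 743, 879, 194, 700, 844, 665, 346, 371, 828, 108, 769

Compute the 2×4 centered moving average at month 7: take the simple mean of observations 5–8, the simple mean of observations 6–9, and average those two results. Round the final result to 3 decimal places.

Sum over 5–8: 700 + 844 + 665 + 346 = 2555
Sum over 6–9: 844 + 665 + 346 + 371 = 2226
CMA at t=7 = (2555 + 2226) / (2·4) = 4781 / 8 = 597.625

597.625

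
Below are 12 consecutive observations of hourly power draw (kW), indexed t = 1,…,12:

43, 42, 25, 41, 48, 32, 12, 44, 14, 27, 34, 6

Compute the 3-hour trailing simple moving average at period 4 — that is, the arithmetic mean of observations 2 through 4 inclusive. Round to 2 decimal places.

Sum of periods 2–4: 42 + 25 + 41 = 108
Divide by 3: 108 / 3 = 36.00

36.00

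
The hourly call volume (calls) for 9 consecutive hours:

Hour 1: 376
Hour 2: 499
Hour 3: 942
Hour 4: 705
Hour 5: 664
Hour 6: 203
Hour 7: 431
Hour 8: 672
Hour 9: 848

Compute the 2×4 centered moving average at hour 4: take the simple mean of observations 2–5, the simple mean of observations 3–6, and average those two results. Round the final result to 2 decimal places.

Sum over 2–5: 499 + 942 + 705 + 664 = 2810
Sum over 3–6: 942 + 705 + 664 + 203 = 2514
CMA at t=4 = (2810 + 2514) / (2·4) = 5324 / 8 = 665.50

665.50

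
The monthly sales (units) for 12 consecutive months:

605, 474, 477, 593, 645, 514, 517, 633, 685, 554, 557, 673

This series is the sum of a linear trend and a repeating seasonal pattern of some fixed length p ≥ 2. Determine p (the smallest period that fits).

4

First differences y_{t+1} − y_t: -131, 3, 116, 52, -131, 3, 116, 52, -131, 3, …
The difference pattern repeats every 4 terms and not for any smaller step, so p = 4.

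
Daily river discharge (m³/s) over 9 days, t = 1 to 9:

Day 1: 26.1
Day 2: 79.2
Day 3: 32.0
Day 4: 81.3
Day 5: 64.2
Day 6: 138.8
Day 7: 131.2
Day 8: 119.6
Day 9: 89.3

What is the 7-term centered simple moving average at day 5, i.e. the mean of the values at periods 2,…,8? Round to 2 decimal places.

Sum of periods 2–8: 79.2 + 32.0 + 81.3 + 64.2 + 138.8 + 131.2 + 119.6 = 646.3
Divide by 7: 646.3 / 7 = 92.33

92.33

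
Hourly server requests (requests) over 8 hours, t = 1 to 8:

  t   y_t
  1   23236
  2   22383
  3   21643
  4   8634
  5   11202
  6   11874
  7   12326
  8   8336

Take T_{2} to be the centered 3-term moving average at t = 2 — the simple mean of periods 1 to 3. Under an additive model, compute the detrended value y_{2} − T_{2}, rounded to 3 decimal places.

-37.667

Trend T_2 = (23236 + 22383 + 21643) / 3 = 67262/3 = 22420.66667
Detrended value: 22383 − 22420.66667 = -37.667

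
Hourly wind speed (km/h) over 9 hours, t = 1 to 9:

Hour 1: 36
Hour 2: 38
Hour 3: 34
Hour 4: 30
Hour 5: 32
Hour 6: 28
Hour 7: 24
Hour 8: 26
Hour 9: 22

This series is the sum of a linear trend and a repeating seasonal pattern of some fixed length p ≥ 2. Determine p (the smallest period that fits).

3

First differences y_{t+1} − y_t: 2, -4, -4, 2, -4, -4, 2, -4, …
The difference pattern repeats every 3 terms and not for any smaller step, so p = 3.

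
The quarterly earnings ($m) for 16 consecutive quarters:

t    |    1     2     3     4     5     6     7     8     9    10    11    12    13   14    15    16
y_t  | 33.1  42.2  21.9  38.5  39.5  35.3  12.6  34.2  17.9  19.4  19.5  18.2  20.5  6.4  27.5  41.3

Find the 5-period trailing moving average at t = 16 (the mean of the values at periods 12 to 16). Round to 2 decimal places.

Sum of periods 12–16: 18.2 + 20.5 + 6.4 + 27.5 + 41.3 = 113.9
Divide by 5: 113.9 / 5 = 22.78

22.78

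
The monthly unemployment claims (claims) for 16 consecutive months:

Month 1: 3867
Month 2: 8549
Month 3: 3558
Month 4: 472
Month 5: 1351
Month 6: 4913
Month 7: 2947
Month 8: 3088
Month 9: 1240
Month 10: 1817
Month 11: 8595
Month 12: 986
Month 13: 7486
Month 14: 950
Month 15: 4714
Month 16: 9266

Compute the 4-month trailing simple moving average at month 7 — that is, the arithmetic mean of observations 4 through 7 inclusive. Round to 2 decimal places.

2420.75

Sum of periods 4–7: 472 + 1351 + 4913 + 2947 = 9683
Divide by 4: 9683 / 4 = 2420.75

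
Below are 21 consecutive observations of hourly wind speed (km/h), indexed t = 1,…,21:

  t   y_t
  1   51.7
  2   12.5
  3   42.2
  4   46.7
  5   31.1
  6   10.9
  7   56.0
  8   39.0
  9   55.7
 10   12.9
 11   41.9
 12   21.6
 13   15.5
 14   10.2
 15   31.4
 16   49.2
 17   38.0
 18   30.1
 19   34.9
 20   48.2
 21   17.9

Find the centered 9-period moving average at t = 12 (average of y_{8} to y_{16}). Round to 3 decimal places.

Sum of periods 8–16: 39.0 + 55.7 + 12.9 + 41.9 + 21.6 + 15.5 + 10.2 + 31.4 + 49.2 = 277.4
Divide by 9: 277.4 / 9 = 30.822

30.822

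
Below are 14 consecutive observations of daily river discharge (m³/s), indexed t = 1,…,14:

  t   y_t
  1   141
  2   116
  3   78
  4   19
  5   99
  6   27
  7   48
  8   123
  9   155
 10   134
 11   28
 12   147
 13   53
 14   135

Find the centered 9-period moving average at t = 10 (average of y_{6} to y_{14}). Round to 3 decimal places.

94.444

Sum of periods 6–14: 27 + 48 + 123 + 155 + 134 + 28 + 147 + 53 + 135 = 850
Divide by 9: 850 / 9 = 94.444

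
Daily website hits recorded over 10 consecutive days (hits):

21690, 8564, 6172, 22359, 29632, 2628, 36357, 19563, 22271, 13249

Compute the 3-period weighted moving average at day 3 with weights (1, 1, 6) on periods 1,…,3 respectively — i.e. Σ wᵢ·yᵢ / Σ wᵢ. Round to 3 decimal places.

8410.750

Weighted sum: 1·21690 + 1·8564 + 6·6172 = 21690 + 8564 + 37032 = 67286
Weight total: 1 + 1 + 6 = 8
WMA = 67286 / 8 = 8410.750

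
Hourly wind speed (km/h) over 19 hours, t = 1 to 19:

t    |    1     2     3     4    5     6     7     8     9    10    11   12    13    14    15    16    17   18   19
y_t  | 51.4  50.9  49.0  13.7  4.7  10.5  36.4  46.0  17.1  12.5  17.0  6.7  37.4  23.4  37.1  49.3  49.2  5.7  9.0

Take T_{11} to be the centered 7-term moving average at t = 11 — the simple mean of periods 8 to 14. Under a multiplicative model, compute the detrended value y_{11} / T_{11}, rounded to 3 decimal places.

0.743

Trend T_11 = (46.0 + 17.1 + 12.5 + 17.0 + 6.7 + 37.4 + 23.4) / 7 = 160.1/7 = 22.87143
Ratio to trend: 17.0 / 22.87143 = 0.743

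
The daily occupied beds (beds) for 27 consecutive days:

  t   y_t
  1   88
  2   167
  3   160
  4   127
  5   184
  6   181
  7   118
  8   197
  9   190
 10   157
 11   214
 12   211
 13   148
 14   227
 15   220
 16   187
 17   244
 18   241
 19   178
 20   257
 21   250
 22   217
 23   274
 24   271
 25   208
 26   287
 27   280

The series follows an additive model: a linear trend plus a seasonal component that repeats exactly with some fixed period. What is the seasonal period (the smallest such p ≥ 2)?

First differences y_{t+1} − y_t: 79, -7, -33, 57, -3, -63, 79, -7, -33, 57, -3, -63, 79, -7, …
The difference pattern repeats every 6 terms and not for any smaller step, so p = 6.

6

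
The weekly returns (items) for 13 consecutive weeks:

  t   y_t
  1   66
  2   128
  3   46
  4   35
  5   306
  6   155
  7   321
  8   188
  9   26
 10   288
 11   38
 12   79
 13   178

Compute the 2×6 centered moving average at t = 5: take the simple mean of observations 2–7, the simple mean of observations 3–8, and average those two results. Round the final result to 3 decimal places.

170.167

Sum over 2–7: 128 + 46 + 35 + 306 + 155 + 321 = 991
Sum over 3–8: 46 + 35 + 306 + 155 + 321 + 188 = 1051
CMA at t=5 = (991 + 1051) / (2·6) = 2042 / 12 = 170.167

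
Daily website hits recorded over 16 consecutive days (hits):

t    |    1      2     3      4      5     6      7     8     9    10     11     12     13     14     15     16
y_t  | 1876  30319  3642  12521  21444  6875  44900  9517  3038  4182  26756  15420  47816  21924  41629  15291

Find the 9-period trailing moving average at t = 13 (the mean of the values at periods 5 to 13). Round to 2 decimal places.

19994.22

Sum of periods 5–13: 21444 + 6875 + 44900 + 9517 + 3038 + 4182 + 26756 + 15420 + 47816 = 179948
Divide by 9: 179948 / 9 = 19994.22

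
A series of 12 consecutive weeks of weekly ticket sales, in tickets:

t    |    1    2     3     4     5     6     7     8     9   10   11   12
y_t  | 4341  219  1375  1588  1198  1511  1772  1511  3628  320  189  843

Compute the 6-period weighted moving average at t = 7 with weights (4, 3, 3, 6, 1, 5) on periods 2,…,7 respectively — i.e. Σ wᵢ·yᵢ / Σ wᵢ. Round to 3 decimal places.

1242.000

Weighted sum: 4·219 + 3·1375 + 3·1588 + 6·1198 + 1·1511 + 5·1772 = 876 + 4125 + 4764 + 7188 + 1511 + 8860 = 27324
Weight total: 4 + 3 + 3 + 6 + 1 + 5 = 22
WMA = 27324 / 22 = 1242.000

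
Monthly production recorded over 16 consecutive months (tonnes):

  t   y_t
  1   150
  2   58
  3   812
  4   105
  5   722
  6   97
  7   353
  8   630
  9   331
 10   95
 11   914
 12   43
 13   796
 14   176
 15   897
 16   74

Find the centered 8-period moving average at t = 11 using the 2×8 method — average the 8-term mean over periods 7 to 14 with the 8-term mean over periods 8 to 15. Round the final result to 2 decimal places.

451.25

Sum over 7–14: 353 + 630 + 331 + 95 + 914 + 43 + 796 + 176 = 3338
Sum over 8–15: 630 + 331 + 95 + 914 + 43 + 796 + 176 + 897 = 3882
CMA at t=11 = (3338 + 3882) / (2·8) = 7220 / 16 = 451.25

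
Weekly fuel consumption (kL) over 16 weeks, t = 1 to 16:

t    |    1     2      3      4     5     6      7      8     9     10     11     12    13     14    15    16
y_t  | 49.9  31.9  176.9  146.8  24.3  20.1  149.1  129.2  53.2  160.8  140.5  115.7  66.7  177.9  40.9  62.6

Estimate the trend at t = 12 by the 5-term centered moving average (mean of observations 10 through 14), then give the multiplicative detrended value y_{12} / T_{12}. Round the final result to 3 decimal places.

Trend T_12 = (160.8 + 140.5 + 115.7 + 66.7 + 177.9) / 5 = 661.6/5 = 132.32000
Ratio to trend: 115.7 / 132.32000 = 0.874

0.874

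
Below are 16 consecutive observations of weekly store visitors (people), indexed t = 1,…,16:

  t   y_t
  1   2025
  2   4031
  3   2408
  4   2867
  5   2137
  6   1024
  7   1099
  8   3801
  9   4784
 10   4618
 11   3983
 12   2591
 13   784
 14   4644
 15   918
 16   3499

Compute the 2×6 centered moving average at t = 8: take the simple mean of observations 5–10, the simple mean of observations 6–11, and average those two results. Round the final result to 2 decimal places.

3064.33

Sum over 5–10: 2137 + 1024 + 1099 + 3801 + 4784 + 4618 = 17463
Sum over 6–11: 1024 + 1099 + 3801 + 4784 + 4618 + 3983 = 19309
CMA at t=8 = (17463 + 19309) / (2·6) = 36772 / 12 = 3064.33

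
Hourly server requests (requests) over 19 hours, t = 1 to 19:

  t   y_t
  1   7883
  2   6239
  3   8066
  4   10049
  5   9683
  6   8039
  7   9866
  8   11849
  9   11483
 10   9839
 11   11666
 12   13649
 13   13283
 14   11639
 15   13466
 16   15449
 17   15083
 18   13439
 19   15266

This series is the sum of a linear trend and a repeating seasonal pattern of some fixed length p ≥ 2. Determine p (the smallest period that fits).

First differences y_{t+1} − y_t: -1644, 1827, 1983, -366, -1644, 1827, 1983, -366, -1644, 1827, …
The difference pattern repeats every 4 terms and not for any smaller step, so p = 4.

4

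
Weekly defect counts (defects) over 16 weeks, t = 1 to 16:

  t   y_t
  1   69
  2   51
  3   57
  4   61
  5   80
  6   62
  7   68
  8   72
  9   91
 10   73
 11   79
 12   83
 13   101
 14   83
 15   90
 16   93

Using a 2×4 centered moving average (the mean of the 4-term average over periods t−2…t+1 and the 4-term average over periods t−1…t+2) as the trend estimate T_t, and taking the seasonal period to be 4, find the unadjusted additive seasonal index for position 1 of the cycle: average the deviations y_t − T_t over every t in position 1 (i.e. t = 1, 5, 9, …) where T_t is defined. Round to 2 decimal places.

13.46

Season position 1 occurs at t = 5, 9, 13 (where T_t is defined).
t=5: T_5 = 66.3750; y_5 − T_5 = 80 − 66.3750 = 13.6250
t=9: T_9 = 77.3750; y_9 − T_9 = 91 − 77.3750 = 13.6250
t=13: T_13 = 87.8750; y_13 − T_13 = 101 − 87.8750 = 13.1250
Mean deviation: (13.6250 + 13.6250 + 13.1250) / 3 = 13.46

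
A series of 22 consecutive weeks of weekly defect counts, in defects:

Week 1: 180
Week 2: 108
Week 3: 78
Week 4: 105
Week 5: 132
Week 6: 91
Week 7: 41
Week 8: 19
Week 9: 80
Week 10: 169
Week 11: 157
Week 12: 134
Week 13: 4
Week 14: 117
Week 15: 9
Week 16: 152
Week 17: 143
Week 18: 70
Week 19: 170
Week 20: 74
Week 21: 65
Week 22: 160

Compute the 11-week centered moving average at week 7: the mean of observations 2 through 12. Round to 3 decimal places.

101.273

Sum of periods 2–12: 108 + 78 + 105 + 132 + 91 + 41 + 19 + 80 + 169 + 157 + 134 = 1114
Divide by 11: 1114 / 11 = 101.273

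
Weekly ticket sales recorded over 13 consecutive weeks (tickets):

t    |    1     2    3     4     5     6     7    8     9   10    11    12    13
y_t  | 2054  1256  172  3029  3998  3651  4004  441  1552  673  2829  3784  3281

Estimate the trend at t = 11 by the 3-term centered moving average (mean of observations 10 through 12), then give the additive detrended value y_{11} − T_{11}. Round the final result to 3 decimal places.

Trend T_11 = (673 + 2829 + 3784) / 3 = 7286/3 = 2428.66667
Detrended value: 2829 − 2428.66667 = 400.333

400.333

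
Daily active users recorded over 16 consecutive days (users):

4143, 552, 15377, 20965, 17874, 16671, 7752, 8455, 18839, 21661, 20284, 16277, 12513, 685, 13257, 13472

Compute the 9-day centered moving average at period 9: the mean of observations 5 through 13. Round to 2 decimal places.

Sum of periods 5–13: 17874 + 16671 + 7752 + 8455 + 18839 + 21661 + 20284 + 16277 + 12513 = 140326
Divide by 9: 140326 / 9 = 15591.78

15591.78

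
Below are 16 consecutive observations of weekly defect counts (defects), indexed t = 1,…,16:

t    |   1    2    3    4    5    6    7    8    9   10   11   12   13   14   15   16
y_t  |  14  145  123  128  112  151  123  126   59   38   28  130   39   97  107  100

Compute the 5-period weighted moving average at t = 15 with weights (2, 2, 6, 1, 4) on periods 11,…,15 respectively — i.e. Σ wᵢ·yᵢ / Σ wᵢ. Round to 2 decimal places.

71.67

Weighted sum: 2·28 + 2·130 + 6·39 + 1·97 + 4·107 = 56 + 260 + 234 + 97 + 428 = 1075
Weight total: 2 + 2 + 6 + 1 + 4 = 15
WMA = 1075 / 15 = 71.67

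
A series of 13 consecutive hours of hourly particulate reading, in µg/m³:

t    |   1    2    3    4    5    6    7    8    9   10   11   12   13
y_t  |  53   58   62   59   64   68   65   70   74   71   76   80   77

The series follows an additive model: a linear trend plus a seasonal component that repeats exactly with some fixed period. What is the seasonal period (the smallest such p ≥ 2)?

First differences y_{t+1} − y_t: 5, 4, -3, 5, 4, -3, 5, 4, …
The difference pattern repeats every 3 terms and not for any smaller step, so p = 3.

3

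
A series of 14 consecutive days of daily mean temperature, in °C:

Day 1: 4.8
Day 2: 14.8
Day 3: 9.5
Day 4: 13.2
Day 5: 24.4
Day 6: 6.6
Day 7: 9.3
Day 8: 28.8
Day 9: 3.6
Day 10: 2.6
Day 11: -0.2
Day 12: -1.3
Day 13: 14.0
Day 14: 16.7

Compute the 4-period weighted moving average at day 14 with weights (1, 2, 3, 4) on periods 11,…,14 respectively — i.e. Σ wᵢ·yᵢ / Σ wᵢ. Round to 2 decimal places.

10.60

Weighted sum: 1·-0.2 + 2·-1.3 + 3·14.0 + 4·16.7 = -0.2 + -2.6 + 42.0 + 66.8 = 106.0
Weight total: 1 + 2 + 3 + 4 = 10
WMA = 106.0 / 10 = 10.60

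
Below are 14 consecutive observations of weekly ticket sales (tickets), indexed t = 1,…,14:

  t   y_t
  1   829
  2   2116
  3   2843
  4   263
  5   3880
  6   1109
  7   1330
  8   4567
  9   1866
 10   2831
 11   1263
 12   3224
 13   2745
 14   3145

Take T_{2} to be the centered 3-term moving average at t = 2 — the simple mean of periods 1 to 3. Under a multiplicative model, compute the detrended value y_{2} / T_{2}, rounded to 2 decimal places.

Trend T_2 = (829 + 2116 + 2843) / 3 = 5788/3 = 1929.3333
Ratio to trend: 2116 / 1929.3333 = 1.10

1.10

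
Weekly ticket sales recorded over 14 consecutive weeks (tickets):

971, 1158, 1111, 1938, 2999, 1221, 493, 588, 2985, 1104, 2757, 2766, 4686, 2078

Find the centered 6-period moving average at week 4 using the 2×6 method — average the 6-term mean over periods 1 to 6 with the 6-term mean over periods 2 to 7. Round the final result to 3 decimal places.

Sum over 1–6: 971 + 1158 + 1111 + 1938 + 2999 + 1221 = 9398
Sum over 2–7: 1158 + 1111 + 1938 + 2999 + 1221 + 493 = 8920
CMA at t=4 = (9398 + 8920) / (2·6) = 18318 / 12 = 1526.500

1526.500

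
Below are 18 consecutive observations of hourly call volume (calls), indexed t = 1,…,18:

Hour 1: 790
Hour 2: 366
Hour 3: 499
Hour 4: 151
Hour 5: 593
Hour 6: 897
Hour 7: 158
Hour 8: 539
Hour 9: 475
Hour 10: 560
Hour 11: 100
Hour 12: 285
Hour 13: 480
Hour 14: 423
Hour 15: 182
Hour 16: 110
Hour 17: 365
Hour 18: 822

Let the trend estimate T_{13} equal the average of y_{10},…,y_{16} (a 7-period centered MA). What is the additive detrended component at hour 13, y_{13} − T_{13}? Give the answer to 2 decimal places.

Trend T_13 = (560 + 100 + 285 + 480 + 423 + 182 + 110) / 7 = 2140/7 = 305.7143
Detrended value: 480 − 305.7143 = 174.29

174.29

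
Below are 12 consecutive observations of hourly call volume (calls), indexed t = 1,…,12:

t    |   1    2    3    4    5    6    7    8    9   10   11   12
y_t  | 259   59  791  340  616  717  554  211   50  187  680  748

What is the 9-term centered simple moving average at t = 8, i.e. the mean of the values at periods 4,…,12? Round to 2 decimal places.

Sum of periods 4–12: 340 + 616 + 717 + 554 + 211 + 50 + 187 + 680 + 748 = 4103
Divide by 9: 4103 / 9 = 455.89

455.89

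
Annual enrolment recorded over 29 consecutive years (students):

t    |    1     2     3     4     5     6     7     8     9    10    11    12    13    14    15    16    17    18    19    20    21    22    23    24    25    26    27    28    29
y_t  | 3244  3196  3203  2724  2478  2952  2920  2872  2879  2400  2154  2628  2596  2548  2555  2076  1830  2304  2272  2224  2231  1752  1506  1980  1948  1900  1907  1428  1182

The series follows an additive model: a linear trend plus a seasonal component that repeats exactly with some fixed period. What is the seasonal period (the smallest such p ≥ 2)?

First differences y_{t+1} − y_t: -48, 7, -479, -246, 474, -32, -48, 7, -479, -246, 474, -32, -48, 7, …
The difference pattern repeats every 6 terms and not for any smaller step, so p = 6.

6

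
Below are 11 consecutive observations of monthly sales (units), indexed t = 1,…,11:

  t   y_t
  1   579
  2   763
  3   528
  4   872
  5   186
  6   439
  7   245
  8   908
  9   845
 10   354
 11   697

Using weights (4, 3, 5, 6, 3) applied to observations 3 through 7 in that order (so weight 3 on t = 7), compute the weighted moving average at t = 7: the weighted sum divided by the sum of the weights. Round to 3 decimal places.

429.857

Weighted sum: 4·528 + 3·872 + 5·186 + 6·439 + 3·245 = 2112 + 2616 + 930 + 2634 + 735 = 9027
Weight total: 4 + 3 + 5 + 6 + 3 = 21
WMA = 9027 / 21 = 429.857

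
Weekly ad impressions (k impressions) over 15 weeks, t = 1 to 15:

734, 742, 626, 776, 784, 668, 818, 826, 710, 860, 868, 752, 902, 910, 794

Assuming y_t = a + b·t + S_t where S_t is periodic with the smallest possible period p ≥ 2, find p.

3

First differences y_{t+1} − y_t: 8, -116, 150, 8, -116, 150, 8, -116, …
The difference pattern repeats every 3 terms and not for any smaller step, so p = 3.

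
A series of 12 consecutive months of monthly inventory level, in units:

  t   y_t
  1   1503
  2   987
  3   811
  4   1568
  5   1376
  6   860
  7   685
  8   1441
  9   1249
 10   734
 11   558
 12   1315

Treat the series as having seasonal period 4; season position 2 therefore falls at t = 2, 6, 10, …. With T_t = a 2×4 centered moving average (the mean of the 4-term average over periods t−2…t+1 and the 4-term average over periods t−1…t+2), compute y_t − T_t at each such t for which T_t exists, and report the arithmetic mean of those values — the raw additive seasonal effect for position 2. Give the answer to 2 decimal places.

Season position 2 occurs at t = 6, 10 (where T_t is defined).
t=6: T_6 = 1106.3750; y_6 − T_6 = 860 − 1106.3750 = -246.3750
t=10: T_10 = 979.7500; y_10 − T_10 = 734 − 979.7500 = -245.7500
Mean deviation: (-246.3750 + -245.7500) / 2 = -246.06

-246.06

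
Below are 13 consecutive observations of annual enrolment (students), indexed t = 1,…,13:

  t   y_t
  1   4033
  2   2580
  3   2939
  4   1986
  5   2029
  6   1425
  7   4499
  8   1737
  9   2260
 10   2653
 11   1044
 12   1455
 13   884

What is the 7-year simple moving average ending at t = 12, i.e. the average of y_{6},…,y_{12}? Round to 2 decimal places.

2153.29

Sum of periods 6–12: 1425 + 4499 + 1737 + 2260 + 2653 + 1044 + 1455 = 15073
Divide by 7: 15073 / 7 = 2153.29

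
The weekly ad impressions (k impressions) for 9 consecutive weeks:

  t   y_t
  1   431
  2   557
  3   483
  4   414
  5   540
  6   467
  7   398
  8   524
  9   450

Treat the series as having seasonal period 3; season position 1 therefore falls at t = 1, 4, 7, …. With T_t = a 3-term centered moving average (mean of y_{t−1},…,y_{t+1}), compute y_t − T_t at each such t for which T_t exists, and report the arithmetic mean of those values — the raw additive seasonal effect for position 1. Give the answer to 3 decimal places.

Season position 1 occurs at t = 4, 7 (where T_t is defined).
t=4: T_4 = 479.00000; y_4 − T_4 = 414 − 479.00000 = -65.00000
t=7: T_7 = 463.00000; y_7 − T_7 = 398 − 463.00000 = -65.00000
Mean deviation: (-65.00000 + -65.00000) / 2 = -65.000

-65.000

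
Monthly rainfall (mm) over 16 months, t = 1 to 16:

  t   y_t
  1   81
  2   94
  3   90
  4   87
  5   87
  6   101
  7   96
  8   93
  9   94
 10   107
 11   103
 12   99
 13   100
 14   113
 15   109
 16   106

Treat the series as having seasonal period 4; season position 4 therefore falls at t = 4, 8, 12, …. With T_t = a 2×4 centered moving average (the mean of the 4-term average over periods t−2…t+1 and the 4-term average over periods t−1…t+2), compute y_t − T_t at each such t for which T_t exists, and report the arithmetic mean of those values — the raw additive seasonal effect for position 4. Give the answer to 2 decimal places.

Season position 4 occurs at t = 4, 8, 12 (where T_t is defined).
t=4: T_4 = 90.3750; y_4 − T_4 = 87 − 90.3750 = -3.3750
t=8: T_8 = 96.7500; y_8 − T_8 = 93 − 96.7500 = -3.7500
t=12: T_12 = 103.0000; y_12 − T_12 = 99 − 103.0000 = -4.0000
Mean deviation: (-3.3750 + -3.7500 + -4.0000) / 3 = -3.71

-3.71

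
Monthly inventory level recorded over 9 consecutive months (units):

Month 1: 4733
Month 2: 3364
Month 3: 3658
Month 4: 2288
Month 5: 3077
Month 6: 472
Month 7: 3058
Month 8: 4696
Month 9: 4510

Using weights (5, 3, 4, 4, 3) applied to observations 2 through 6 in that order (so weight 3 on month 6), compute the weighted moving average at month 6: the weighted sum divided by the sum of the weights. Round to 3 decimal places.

2666.842

Weighted sum: 5·3364 + 3·3658 + 4·2288 + 4·3077 + 3·472 = 16820 + 10974 + 9152 + 12308 + 1416 = 50670
Weight total: 5 + 3 + 4 + 4 + 3 = 19
WMA = 50670 / 19 = 2666.842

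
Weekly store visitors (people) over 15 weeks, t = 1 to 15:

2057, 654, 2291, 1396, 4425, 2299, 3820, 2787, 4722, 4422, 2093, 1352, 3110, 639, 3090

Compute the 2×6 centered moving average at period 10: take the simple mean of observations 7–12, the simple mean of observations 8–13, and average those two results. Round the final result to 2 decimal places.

Sum over 7–12: 3820 + 2787 + 4722 + 4422 + 2093 + 1352 = 19196
Sum over 8–13: 2787 + 4722 + 4422 + 2093 + 1352 + 3110 = 18486
CMA at t=10 = (19196 + 18486) / (2·6) = 37682 / 12 = 3140.17

3140.17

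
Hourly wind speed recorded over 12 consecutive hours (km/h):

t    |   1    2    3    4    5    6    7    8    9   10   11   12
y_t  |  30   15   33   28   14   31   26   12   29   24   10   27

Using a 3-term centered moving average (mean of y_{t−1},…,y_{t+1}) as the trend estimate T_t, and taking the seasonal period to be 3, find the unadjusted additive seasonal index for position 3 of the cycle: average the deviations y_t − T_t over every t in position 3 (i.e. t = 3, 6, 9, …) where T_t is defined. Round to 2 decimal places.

7.44

Season position 3 occurs at t = 3, 6, 9 (where T_t is defined).
t=3: T_3 = 25.3333; y_3 − T_3 = 33 − 25.3333 = 7.6667
t=6: T_6 = 23.6667; y_6 − T_6 = 31 − 23.6667 = 7.3333
t=9: T_9 = 21.6667; y_9 − T_9 = 29 − 21.6667 = 7.3333
Mean deviation: (7.6667 + 7.3333 + 7.3333) / 3 = 7.44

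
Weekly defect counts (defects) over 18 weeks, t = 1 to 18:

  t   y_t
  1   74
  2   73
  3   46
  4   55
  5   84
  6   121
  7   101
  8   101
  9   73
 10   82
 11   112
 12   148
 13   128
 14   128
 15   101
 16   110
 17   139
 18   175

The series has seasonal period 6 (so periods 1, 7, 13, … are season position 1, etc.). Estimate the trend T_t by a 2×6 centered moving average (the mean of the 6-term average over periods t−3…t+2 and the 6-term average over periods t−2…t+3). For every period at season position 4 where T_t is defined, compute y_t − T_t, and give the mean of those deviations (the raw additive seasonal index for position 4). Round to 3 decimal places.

-22.917

Season position 4 occurs at t = 4, 10 (where T_t is defined).
t=4: T_4 = 77.75000; y_4 − T_4 = 55 − 77.75000 = -22.75000
t=10: T_10 = 105.08333; y_10 − T_10 = 82 − 105.08333 = -23.08333
Mean deviation: (-22.75000 + -23.08333) / 2 = -22.917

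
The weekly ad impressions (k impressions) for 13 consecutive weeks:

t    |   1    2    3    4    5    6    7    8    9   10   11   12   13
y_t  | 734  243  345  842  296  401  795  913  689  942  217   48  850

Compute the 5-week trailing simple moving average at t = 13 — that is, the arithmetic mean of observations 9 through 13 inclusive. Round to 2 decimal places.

Sum of periods 9–13: 689 + 942 + 217 + 48 + 850 = 2746
Divide by 5: 2746 / 5 = 549.20

549.20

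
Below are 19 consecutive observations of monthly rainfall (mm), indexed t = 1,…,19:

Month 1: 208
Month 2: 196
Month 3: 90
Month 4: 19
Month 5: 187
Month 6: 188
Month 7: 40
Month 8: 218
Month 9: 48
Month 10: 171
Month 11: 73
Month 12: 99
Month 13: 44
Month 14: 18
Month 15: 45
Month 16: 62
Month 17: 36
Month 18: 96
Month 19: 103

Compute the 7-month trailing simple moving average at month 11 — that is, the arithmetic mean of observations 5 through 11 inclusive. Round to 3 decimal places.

132.143

Sum of periods 5–11: 187 + 188 + 40 + 218 + 48 + 171 + 73 = 925
Divide by 7: 925 / 7 = 132.143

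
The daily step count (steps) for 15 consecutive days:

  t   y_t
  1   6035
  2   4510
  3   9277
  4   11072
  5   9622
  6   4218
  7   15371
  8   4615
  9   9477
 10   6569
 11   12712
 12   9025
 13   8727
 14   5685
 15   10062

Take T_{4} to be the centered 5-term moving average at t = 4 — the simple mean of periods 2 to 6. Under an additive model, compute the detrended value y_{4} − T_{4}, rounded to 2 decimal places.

3332.20

Trend T_4 = (4510 + 9277 + 11072 + 9622 + 4218) / 5 = 38699/5 = 7739.8000
Detrended value: 11072 − 7739.8000 = 3332.20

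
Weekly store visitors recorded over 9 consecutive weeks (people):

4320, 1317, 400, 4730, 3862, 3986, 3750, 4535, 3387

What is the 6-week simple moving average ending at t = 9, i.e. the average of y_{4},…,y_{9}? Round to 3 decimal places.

4041.667

Sum of periods 4–9: 4730 + 3862 + 3986 + 3750 + 4535 + 3387 = 24250
Divide by 6: 24250 / 6 = 4041.667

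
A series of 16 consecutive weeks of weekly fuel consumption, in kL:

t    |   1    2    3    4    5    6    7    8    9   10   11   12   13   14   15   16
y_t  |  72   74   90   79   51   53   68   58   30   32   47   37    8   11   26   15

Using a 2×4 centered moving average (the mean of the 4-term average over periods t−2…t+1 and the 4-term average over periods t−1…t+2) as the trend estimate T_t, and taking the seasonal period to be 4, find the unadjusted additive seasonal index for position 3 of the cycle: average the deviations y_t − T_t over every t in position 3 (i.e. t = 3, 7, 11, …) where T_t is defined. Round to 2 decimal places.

Season position 3 occurs at t = 3, 7, 11 (where T_t is defined).
t=3: T_3 = 76.1250; y_3 − T_3 = 90 − 76.1250 = 13.8750
t=7: T_7 = 54.8750; y_7 − T_7 = 68 − 54.8750 = 13.1250
t=11: T_11 = 33.7500; y_11 − T_11 = 47 − 33.7500 = 13.2500
Mean deviation: (13.8750 + 13.1250 + 13.2500) / 3 = 13.42

13.42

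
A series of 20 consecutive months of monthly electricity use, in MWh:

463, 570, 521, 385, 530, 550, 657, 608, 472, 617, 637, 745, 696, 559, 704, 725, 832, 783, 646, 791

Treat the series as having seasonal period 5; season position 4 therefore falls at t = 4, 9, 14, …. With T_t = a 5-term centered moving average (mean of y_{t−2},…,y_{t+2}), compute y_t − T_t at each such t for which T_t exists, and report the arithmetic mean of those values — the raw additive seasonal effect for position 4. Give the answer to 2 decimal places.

Season position 4 occurs at t = 4, 9, 14 (where T_t is defined).
t=4: T_4 = 511.2000; y_4 − T_4 = 385 − 511.2000 = -126.2000
t=9: T_9 = 598.2000; y_9 − T_9 = 472 − 598.2000 = -126.2000
t=14: T_14 = 685.8000; y_14 − T_14 = 559 − 685.8000 = -126.8000
Mean deviation: (-126.2000 + -126.2000 + -126.8000) / 3 = -126.40

-126.40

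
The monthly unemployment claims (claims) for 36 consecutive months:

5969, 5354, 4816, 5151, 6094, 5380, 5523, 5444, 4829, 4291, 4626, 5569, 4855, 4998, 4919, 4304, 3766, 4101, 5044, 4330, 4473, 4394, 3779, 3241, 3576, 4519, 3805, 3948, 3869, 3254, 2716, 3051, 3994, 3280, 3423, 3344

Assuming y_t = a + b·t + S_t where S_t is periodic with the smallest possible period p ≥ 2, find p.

First differences y_{t+1} − y_t: -615, -538, 335, 943, -714, 143, -79, -615, -538, 335, 943, -714, 143, -79, -615, -538, …
The difference pattern repeats every 7 terms and not for any smaller step, so p = 7.

7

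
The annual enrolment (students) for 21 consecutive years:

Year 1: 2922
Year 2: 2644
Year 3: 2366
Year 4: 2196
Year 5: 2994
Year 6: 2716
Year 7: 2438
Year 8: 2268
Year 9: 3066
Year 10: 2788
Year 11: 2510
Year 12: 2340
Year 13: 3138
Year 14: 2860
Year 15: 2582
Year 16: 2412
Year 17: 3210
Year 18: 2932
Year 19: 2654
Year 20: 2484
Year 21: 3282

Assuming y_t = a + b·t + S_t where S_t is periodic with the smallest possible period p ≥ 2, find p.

First differences y_{t+1} − y_t: -278, -278, -170, 798, -278, -278, -170, 798, -278, -278, …
The difference pattern repeats every 4 terms and not for any smaller step, so p = 4.

4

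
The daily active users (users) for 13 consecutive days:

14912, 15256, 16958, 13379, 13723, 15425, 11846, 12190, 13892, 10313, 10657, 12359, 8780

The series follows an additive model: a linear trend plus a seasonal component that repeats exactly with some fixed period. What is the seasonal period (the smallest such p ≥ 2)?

3

First differences y_{t+1} − y_t: 344, 1702, -3579, 344, 1702, -3579, 344, 1702, …
The difference pattern repeats every 3 terms and not for any smaller step, so p = 3.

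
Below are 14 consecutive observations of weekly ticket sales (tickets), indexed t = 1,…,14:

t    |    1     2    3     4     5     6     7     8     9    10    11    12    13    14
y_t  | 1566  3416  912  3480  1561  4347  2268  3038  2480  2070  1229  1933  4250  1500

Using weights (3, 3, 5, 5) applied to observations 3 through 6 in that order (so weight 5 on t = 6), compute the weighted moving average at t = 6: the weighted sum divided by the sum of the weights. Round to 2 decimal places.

2669.75

Weighted sum: 3·912 + 3·3480 + 5·1561 + 5·4347 = 2736 + 10440 + 7805 + 21735 = 42716
Weight total: 3 + 3 + 5 + 5 = 16
WMA = 42716 / 16 = 2669.75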